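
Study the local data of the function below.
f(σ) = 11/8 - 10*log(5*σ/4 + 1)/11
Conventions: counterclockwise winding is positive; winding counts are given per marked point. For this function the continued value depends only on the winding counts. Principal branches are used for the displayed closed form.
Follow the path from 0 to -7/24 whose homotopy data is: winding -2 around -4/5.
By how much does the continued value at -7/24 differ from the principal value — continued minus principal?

Continued minus principal equals (40/11)*pi*i.

The rational part is single-valued and drops out of the difference; each branch term changes only by its own monodromy.
(-10/11)*log(1 - σ/(-4/5)): each positive loop around -4/5 adds 2*pi*i to the log, so winding -2 contributes (-10/11)*(-2)*2*pi*i = (40/11)*pi*i.
Summing the contributions at σ = -7/24 gives (40/11)*pi*i.


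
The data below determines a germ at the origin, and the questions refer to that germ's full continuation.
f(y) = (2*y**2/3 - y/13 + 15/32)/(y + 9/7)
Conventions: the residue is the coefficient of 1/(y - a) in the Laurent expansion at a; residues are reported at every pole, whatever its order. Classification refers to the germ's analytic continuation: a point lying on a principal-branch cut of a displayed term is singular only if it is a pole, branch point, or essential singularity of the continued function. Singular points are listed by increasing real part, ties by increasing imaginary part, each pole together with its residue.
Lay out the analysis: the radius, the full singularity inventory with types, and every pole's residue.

Denominator factor (y + 9/7): pole of order 1 at -9/7, modulus 9/7.
The radius of convergence is the smallest modulus among the singular points: 9/7.
At the order-1 pole -9/7 set g(y) = (y - (-9/7))*f(y) = 2*y**2/3 - y/13 + 15/32.
Simple pole: residue = g(a) at a = -9/7, which is 34035/20384.

Radius of convergence at 0: 9/7.
At -9/7: a pole of order 1; residue 34035/20384.


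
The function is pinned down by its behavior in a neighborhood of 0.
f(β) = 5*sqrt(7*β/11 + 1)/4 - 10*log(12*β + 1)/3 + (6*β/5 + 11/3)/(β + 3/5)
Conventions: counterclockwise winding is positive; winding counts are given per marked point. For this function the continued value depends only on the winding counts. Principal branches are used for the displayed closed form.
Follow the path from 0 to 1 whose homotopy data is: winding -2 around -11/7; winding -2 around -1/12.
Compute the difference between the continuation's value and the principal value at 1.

The rational part is single-valued and drops out of the difference; each branch term changes only by its own monodromy.
(5/4)*sqrt(1 - β/(-11/7)): winding -2 is even, the square root returns to the same sheet, contribution 0.
(-10/3)*log(1 - β/(-1/12)): each positive loop around -1/12 adds 2*pi*i to the log, so winding -2 contributes (-10/3)*(-2)*2*pi*i = (40/3)*pi*i.
Summing the contributions at β = 1 gives (40/3)*pi*i.

Continued minus principal equals (40/3)*pi*i.


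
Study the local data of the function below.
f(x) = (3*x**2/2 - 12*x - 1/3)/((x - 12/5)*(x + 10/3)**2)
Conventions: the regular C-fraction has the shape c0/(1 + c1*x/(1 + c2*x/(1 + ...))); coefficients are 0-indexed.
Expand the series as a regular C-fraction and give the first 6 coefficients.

Taylor coefficients (expand at 0): a_0 = 1/80, a_1 = 2149/4800, a_2 = -39263/288000, a_3 = 1677817/17280000, a_4 = -946583/41472000, a_5 = 908702617/62208000000.
c0 = a_0 = 1/80. Peel one level at a time: if S = 1 + c*x/S' with S'(0) = 1, then c is the x-coefficient of S and S' = c*x/(S - 1).
S_1 = c0/f = 1 + (-2149/60)*x + (64687/50)*x^2 + ...; c1 = -2149/60.
S_2 = c1*x/(S_1 - 1) = 1 + (55446/1535)*x + (-8190657/65974300)*x^2 + ...; c2 = 55446/1535.
S_3 = c2*x/(S_2 - 1) = 1 + (2730219/794356360)*x + (395084313/267802110016)*x^2 + ...; c3 = 2730219/794356360.
S_4 = c3*x/(S_3 - 1) = 1 + (-202151473485/470959137208)*x + (3032272102275/23190520229212)*x^2 + ...; c4 = -202151473485/470959137208.
S_5 = c4*x/(S_4 - 1) = 1 + (277230/910073)*x + ...; c5 = 277230/910073.

The regular C-fraction coefficients are [1/80, -2149/60, 55446/1535, 2730219/794356360, -202151473485/470959137208, 277230/910073].


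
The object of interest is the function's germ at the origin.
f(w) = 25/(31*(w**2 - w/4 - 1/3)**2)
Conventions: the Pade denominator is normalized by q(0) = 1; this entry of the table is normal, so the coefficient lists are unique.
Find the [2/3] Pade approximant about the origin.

Taylor coefficients needed (expand at 0): a_0 = 225/31, a_1 = -675/62, a_2 = 27675/496, a_3 = -54675/496, a_4 = 2812725/7936, a_5 = -12411225/15872.
Write the denominator as Q(w) = 1 + q1*w + q2*w^2 + q3*w^3. Requiring Q*f - P = O(w^6) with deg P <= 2 kills the coefficients of w^3..w^5 in Q*f:
  w^3: a_3 + q1*a_2 + q2*a_1 + q3*a_0 = 0, i.e. -54675/496 + (27675/496)*q1 + (-675/62)*q2 + (225/31)*q3 = 0.
  w^4: a_4 + q1*a_3 + q2*a_2 + q3*a_1 = 0, i.e. 2812725/7936 + (-54675/496)*q1 + (27675/496)*q2 + (-675/62)*q3 = 0.
  w^5: a_5 + q1*a_4 + q2*a_3 + q3*a_2 = 0, i.e. -12411225/15872 + (2812725/7936)*q1 + (-54675/496)*q2 + (27675/496)*q3 = 0.
Solving this linear system: q1 = 171/82, q2 = -2223/656, q3 = -243/41.
The numerator is Q*f truncated at degree 2: P0 = a_0 = 225/31; P1 = a_1 + q1*a_0 = 5400/1271; P2 = a_2 + q1*a_1 + q2*a_0 = 10800/1271.

The Pade approximant has numerator coefficients [225/31, 5400/1271, 10800/1271]; denominator coefficients [1, 171/82, -2223/656, -243/41].


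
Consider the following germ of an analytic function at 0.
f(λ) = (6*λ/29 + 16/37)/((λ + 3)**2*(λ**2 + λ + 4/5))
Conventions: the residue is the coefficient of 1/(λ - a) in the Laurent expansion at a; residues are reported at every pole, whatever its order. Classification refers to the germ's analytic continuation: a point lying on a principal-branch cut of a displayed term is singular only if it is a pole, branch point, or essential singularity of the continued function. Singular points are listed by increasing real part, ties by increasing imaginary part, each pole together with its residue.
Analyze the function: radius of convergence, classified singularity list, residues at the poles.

Radius of convergence at 0: (2/5)*sqrt(5).
At -3: a pole of order 2; residue 6245/620194.
At (-1/2) - ((1/10)*sqrt(55))*i: a pole of order 1; residue (-6245/1240388) + ((65565/13644268)*sqrt(55))*i.
At (-1/2) + ((1/10)*sqrt(55))*i: a pole of order 1; residue (-6245/1240388) - ((65565/13644268)*sqrt(55))*i.


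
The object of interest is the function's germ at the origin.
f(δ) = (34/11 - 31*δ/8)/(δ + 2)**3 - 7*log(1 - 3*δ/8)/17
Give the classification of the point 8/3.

The term (-7/17)*log(1 - δ/(8/3)) has argument 1 - 8/3/(8/3) = 0 at 8/3: a logarithmic (infinitely-sheeted) branch point; the remaining terms are analytic or single-valued there.

The point is a logarithmic branch point.


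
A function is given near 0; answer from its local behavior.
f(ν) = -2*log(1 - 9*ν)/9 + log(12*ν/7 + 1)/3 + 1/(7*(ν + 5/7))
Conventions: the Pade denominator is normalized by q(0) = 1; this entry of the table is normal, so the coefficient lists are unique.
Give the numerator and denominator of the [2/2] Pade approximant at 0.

Taylor coefficients needed (expand at 0): a_0 = 1/5, a_1 = 401/175, a_2 = 54526/6125, a_3 = 11578601/214375, a_4 = 5470507727/15006250.
Write the denominator as Q(ν) = 1 + q1*ν + q2*ν^2. Requiring Q*f - P = O(ν^5) with deg P <= 2 kills the coefficients of ν^3..ν^4 in Q*f:
  ν^3: a_3 + q1*a_2 + q2*a_1 = 0, i.e. 11578601/214375 + (54526/6125)*q1 + (401/175)*q2 = 0.
  ν^4: a_4 + q1*a_3 + q2*a_2 = 0, i.e. 5470507727/15006250 + (11578601/214375)*q1 + (54526/6125)*q2 = 0.
Solving this linear system: q1 = -12413386697/1558605370, q2 = 40209202784/5455118795.
The numerator is Q*f truncated at degree 2: P0 = a_0 = 1/5; P1 = a_1 + q1*a_0 = 1088755537/1558605370; P2 = a_2 + q1*a_1 + q2*a_0 = -85901879901/10910237590.

The Pade approximant has numerator coefficients [1/5, 1088755537/1558605370, -85901879901/10910237590]; denominator coefficients [1, -12413386697/1558605370, 40209202784/5455118795].


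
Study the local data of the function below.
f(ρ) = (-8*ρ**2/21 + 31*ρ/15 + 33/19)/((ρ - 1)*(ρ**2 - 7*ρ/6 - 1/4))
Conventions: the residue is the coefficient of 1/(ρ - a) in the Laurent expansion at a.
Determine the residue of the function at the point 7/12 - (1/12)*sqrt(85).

The residue is 39068/9975 - (58486/169575)*sqrt(85).

The factor ρ**2 - 7*ρ/6 - 1/4 splits as (ρ - a)(ρ - a') with a = 7/12 - (1/12)*sqrt(85), a' = 7/12 + (1/12)*sqrt(85). At the order-1 pole a set g(ρ) = (ρ - a)*f(ρ) = [(-8*ρ**2/21 + 31*ρ/15 + 33/19)/(ρ - 1)] / (ρ - a').
Simple pole: residue = g(a) at a = 7/12 - (1/12)*sqrt(85), which is 39068/9975 - (58486/169575)*sqrt(85).


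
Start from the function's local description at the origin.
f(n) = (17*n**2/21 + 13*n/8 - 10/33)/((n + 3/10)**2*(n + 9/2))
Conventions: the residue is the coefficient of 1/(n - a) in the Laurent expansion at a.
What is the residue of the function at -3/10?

At the order-2 pole -3/10 set g(n) = (n - (-3/10))^2*f(n) = (17*n**2/21 + 13*n/8 - 10/33)/(n + 9/2).
Order-2 pole: residue = g'(a); g'(-3/10) = 508447/1629936, so the residue is 508447/1629936.

The residue is 508447/1629936.


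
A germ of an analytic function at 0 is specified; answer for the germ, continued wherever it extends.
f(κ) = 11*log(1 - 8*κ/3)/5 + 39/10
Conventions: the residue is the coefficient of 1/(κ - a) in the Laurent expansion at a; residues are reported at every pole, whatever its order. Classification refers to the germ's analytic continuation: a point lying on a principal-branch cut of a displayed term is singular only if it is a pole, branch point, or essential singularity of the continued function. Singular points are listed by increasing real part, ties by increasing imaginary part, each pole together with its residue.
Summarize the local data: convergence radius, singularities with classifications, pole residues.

Radius of convergence at 0: 3/8.
At 3/8: a logarithmic branch point.

Branch term (11/5)*log(1 - κ/(3/8)): its argument vanishes at κ = 3/8, a logarithmic branch point, modulus 3/8.
The radius of convergence is the smallest modulus among the singular points: 3/8.


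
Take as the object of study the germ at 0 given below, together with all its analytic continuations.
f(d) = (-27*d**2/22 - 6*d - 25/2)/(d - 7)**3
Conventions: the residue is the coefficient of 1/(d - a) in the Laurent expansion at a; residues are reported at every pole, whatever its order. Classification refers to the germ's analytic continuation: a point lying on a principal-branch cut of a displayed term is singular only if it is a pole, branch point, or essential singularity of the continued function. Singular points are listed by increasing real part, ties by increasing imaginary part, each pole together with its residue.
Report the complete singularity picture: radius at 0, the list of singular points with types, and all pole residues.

Denominator factor (d - 7)^3: pole of order 3 at 7, modulus 7.
The radius of convergence is the smallest modulus among the singular points: 7.
At the order-3 pole 7 set g(d) = (d - (7))^3*f(d) = -27*d**2/22 - 6*d - 25/2.
Order-3 pole: residue = g''(a)/2; g''(7) = -27/11, so the residue is -27/22.

Radius of convergence at 0: 7.
At 7: a pole of order 3; residue -27/22.


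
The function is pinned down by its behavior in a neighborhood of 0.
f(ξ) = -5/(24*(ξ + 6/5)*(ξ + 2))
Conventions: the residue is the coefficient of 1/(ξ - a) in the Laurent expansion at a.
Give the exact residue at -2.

The residue is 25/96.

At the order-1 pole -2 set g(ξ) = (ξ - (-2))*f(ξ) = -5/(24*(ξ + 6/5)).
Simple pole: residue = g(a) at a = -2, which is 25/96.


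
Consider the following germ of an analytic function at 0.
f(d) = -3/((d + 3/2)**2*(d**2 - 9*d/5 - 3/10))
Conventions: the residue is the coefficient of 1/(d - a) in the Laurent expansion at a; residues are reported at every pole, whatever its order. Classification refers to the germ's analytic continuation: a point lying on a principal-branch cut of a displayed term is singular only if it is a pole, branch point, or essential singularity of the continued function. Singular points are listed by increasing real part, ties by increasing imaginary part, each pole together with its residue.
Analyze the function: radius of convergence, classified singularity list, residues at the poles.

Radius of convergence at 0: -9/10 + (1/10)*sqrt(111).
At -3/2: a pole of order 2; residue -640/961.
At 9/10 - (1/10)*sqrt(111): a pole of order 1; residue 320/961 + (4580/106671)*sqrt(111).
At 9/10 + (1/10)*sqrt(111): a pole of order 1; residue 320/961 - (4580/106671)*sqrt(111).


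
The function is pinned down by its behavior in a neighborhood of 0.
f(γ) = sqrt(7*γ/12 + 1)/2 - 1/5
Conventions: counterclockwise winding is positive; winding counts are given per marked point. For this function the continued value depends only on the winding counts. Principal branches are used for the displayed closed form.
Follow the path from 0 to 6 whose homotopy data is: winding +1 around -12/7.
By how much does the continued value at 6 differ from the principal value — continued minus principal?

The rational part is single-valued and drops out of the difference; each branch term changes only by its own monodromy.
(1/2)*sqrt(1 - γ/(-12/7)): winding +1 is odd, the square root flips sign, contributing -2*(1/2)*sqrt(1 - (6)/(-12/7)) = -2*(1/2)*sqrt(9/2) = -(3/2)*sqrt(2).
Summing the contributions at γ = 6 gives -(3/2)*sqrt(2).

Continued minus principal equals -(3/2)*sqrt(2).


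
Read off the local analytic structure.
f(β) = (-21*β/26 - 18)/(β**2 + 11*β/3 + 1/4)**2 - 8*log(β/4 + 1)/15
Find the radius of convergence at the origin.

Denominator factor (β**2 + 11*β/3 + 1/4)^2: discriminant 112/9, real irrational roots -11/6 + (2/3)*sqrt(7) and -11/6 - (2/3)*sqrt(7); poles of order 2, moduli 11/6 - (2/3)*sqrt(7) and 11/6 + (2/3)*sqrt(7).
Branch term (-8/15)*log(1 - β/(-4)): its argument vanishes at β = -4, a logarithmic branch point, modulus 4.
The radius of convergence is the smallest modulus among the singular points: 11/6 - (2/3)*sqrt(7).

The radius of convergence is 11/6 - (2/3)*sqrt(7).


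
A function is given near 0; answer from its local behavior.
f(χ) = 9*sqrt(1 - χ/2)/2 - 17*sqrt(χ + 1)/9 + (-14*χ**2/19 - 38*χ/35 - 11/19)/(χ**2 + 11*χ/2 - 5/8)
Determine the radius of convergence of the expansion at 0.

Denominator factor (χ**2 + 11*χ/2 - 5/8): discriminant 131/4, real irrational roots -11/4 + (1/4)*sqrt(131) and -11/4 - (1/4)*sqrt(131); poles of order 1, moduli -11/4 + (1/4)*sqrt(131) and 11/4 + (1/4)*sqrt(131).
Branch term (9/2)*sqrt(1 - χ/(2)): its argument vanishes at χ = 2, a square-root branch point, modulus 2.
Branch term (-17/9)*sqrt(1 - χ/(-1)): its argument vanishes at χ = -1, a square-root branch point, modulus 1.
The radius of convergence is the smallest modulus among the singular points: -11/4 + (1/4)*sqrt(131).

The radius of convergence is -11/4 + (1/4)*sqrt(131).


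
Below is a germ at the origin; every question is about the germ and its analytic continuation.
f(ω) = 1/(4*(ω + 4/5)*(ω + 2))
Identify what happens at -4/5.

The point is a pole of order 1.

The denominator factor ω + 4/5 vanishes at -4/5 and appears to the power 1; the numerator there equals 1/4, nonzero, and no other factor vanishes.
Hence a pole whose order is the multiplicity, 1.


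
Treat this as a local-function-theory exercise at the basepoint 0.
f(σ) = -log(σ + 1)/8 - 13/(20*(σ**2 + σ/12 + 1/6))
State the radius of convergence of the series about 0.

The radius of convergence is (1/6)*sqrt(6).

Denominator factor (σ**2 + σ/12 + 1/6): discriminant -95/144, complex-conjugate roots (-1/24) + ((1/24)*sqrt(95))*i and (-1/24) - ((1/24)*sqrt(95))*i; poles of order 1, moduli (1/6)*sqrt(6) and (1/6)*sqrt(6).
Branch term (-1/8)*log(1 - σ/(-1)): its argument vanishes at σ = -1, a logarithmic branch point, modulus 1.
The radius of convergence is the smallest modulus among the singular points: (1/6)*sqrt(6).


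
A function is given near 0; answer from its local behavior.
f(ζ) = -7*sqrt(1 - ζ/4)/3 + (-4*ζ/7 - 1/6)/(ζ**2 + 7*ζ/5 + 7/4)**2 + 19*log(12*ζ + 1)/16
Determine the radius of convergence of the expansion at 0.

The radius of convergence is 1/12.

Denominator factor (ζ**2 + 7*ζ/5 + 7/4)^2: discriminant -126/25, complex-conjugate roots (-7/10) + ((3/10)*sqrt(14))*i and (-7/10) - ((3/10)*sqrt(14))*i; poles of order 2, moduli (1/2)*sqrt(7) and (1/2)*sqrt(7).
Branch term (19/16)*log(1 - ζ/(-1/12)): its argument vanishes at ζ = -1/12, a logarithmic branch point, modulus 1/12.
Branch term (-7/3)*sqrt(1 - ζ/(4)): its argument vanishes at ζ = 4, a square-root branch point, modulus 4.
The radius of convergence is the smallest modulus among the singular points: 1/12.


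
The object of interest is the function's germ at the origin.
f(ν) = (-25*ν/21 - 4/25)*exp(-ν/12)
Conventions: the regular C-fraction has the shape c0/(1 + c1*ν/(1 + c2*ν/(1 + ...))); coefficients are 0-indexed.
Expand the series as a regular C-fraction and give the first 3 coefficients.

Taylor coefficients (expand at 0): a_0 = -4/25, a_1 = -206/175, a_2 = 1243/12600.
c0 = a_0 = -4/25. Peel one level at a time: if S = 1 + c*ν/S' with S'(0) = 1, then c is the ν-coefficient of S and S' = c*ν/(S - 1).
S_1 = c0/f = 1 + (-103/14)*ν + (772549/14112)*ν^2 + ...; c1 = -103/14.
S_2 = c1*ν/(S_1 - 1) = 1 + (772549/103824)*ν + ...; c2 = 772549/103824.

The regular C-fraction coefficients are [-4/25, -103/14, 772549/103824].


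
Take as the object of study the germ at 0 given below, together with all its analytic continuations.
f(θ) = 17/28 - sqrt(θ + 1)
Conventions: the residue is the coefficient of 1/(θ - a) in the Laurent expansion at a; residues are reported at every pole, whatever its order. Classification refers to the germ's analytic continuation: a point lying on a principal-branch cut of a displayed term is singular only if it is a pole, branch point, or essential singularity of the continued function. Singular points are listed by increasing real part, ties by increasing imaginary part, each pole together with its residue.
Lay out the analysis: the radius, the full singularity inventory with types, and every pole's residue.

Radius of convergence at 0: 1.
At -1: an algebraic (square-root) branch point.

Branch term (-1)*sqrt(1 - θ/(-1)): its argument vanishes at θ = -1, a square-root branch point, modulus 1.
The radius of convergence is the smallest modulus among the singular points: 1.


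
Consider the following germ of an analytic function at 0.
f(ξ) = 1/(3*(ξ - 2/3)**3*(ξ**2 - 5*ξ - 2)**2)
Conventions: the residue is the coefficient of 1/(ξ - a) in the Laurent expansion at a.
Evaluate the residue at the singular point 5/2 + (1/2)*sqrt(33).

The factor ξ**2 - 5*ξ - 2 splits as (ξ - a)(ξ - a') with a = 5/2 + (1/2)*sqrt(33), a' = 5/2 - (1/2)*sqrt(33). At the order-2 pole a set g(ξ) = (ξ - a)^2*f(ξ) = [1/(3*(ξ - 2/3)**3)] / (ξ - a')^2.
Order-2 pole: residue = g'(a); g'(5/2 + (1/2)*sqrt(33)) = -9963/681472 + (1723/681472)*sqrt(33), so the residue is -9963/681472 + (1723/681472)*sqrt(33).

The residue is -9963/681472 + (1723/681472)*sqrt(33).


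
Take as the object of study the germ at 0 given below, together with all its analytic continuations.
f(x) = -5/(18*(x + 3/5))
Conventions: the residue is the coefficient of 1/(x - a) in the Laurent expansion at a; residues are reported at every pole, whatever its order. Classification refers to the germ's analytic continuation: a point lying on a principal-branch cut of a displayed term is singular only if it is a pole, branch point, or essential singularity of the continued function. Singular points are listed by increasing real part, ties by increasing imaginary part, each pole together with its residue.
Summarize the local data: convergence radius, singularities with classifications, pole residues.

Radius of convergence at 0: 3/5.
At -3/5: a pole of order 1; residue -5/18.

Denominator factor (x + 3/5): pole of order 1 at -3/5, modulus 3/5.
The radius of convergence is the smallest modulus among the singular points: 3/5.
At the order-1 pole -3/5 set g(x) = (x - (-3/5))*f(x) = -5/18.
Simple pole: residue = g(a) at a = -3/5, which is -5/18.


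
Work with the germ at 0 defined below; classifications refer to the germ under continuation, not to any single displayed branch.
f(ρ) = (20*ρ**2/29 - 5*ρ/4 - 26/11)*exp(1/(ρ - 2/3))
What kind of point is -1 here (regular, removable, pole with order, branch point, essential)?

There is no denominator, hence no pole anywhere.
The essential point of exp(1/(ρ - (2/3))) is 2/3, not -1.
So the germ continues analytically to -1.

The point is a regular point.


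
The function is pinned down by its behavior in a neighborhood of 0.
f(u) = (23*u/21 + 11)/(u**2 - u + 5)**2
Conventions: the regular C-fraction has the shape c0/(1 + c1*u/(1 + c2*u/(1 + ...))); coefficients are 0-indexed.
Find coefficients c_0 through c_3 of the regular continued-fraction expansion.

The regular C-fraction coefficients are [11/25, -577/1155, 653326/666435, -676104198/942422755].

Taylor coefficients (expand at 0): a_0 = 11/25, a_1 = 577/2625, a_2 = -1387/13125, a_3 = -973/9375.
c0 = a_0 = 11/25. Peel one level at a time: if S = 1 + c*u/S' with S'(0) = 1, then c is the u-coefficient of S and S' = c*u/(S - 1).
S_1 = c0/f = 1 + (-577/1155)*u + (653326/1334025)*u^2 + ...; c1 = -577/1155.
S_2 = c1*u/(S_1 - 1) = 1 + (653326/666435)*u + (5853716/8323225)*u^2 + ...; c2 = 653326/666435.
S_3 = c2*u/(S_2 - 1) = 1 + (-676104198/942422755)*u + ...; c3 = -676104198/942422755.


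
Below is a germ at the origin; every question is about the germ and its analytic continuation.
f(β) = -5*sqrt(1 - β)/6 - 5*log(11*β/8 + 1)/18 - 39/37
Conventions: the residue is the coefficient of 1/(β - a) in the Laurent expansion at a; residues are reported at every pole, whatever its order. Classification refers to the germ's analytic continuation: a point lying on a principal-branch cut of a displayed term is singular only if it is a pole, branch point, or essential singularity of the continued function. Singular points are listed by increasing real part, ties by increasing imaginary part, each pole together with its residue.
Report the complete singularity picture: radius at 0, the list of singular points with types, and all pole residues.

Branch term (-5/18)*log(1 - β/(-8/11)): its argument vanishes at β = -8/11, a logarithmic branch point, modulus 8/11.
Branch term (-5/6)*sqrt(1 - β/(1)): its argument vanishes at β = 1, a square-root branch point, modulus 1.
The radius of convergence is the smallest modulus among the singular points: 8/11.
List the singular points by increasing real part (a conjugate pair: the negative imaginary part first).

Radius of convergence at 0: 8/11.
At -8/11: a logarithmic branch point.
At 1: an algebraic (square-root) branch point.


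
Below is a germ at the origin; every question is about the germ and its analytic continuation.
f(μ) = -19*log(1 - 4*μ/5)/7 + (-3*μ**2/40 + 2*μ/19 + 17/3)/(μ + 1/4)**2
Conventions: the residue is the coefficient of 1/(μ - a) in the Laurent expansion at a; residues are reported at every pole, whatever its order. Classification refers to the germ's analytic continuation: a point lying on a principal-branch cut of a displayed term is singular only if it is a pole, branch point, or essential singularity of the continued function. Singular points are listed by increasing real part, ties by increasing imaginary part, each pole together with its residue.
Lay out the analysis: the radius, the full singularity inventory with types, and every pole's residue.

Denominator factor (μ + 1/4)^2: pole of order 2 at -1/4, modulus 1/4.
Branch term (-19/7)*log(1 - μ/(5/4)): its argument vanishes at μ = 5/4, a logarithmic branch point, modulus 5/4.
The radius of convergence is the smallest modulus among the singular points: 1/4.
The branch term is analytic at -1/4 and contributes nothing to the residue; only the rational part matters.
At the order-2 pole -1/4 set g(μ) = (μ - (-1/4))^2*(rational part) = -3*μ**2/40 + 2*μ/19 + 17/3.
Order-2 pole: residue = g'(a); g'(-1/4) = 217/1520, so the residue is 217/1520.
List the singular points by increasing real part (a conjugate pair: the negative imaginary part first).

Radius of convergence at 0: 1/4.
At -1/4: a pole of order 2; residue 217/1520.
At 5/4: a logarithmic branch point.


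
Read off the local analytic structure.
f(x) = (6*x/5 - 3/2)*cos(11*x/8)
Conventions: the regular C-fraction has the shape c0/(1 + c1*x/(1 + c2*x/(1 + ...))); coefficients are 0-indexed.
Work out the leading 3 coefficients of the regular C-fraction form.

The regular C-fraction coefficients are [-3/2, 4/5, -5073/2560].

Taylor coefficients (expand at 0): a_0 = -3/2, a_1 = 6/5, a_2 = 363/256.
c0 = a_0 = -3/2. Peel one level at a time: if S = 1 + c*x/S' with S'(0) = 1, then c is the x-coefficient of S and S' = c*x/(S - 1).
S_1 = c0/f = 1 + (4/5)*x + (5073/3200)*x^2 + ...; c1 = 4/5.
S_2 = c1*x/(S_1 - 1) = 1 + (-5073/2560)*x + ...; c2 = -5073/2560.


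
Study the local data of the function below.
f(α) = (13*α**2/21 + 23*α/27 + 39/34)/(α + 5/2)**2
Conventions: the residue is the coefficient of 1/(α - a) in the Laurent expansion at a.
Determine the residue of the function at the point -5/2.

The residue is -424/189.

At the order-2 pole -5/2 set g(α) = (α - (-5/2))^2*f(α) = 13*α**2/21 + 23*α/27 + 39/34.
Order-2 pole: residue = g'(a); g'(-5/2) = -424/189, so the residue is -424/189.


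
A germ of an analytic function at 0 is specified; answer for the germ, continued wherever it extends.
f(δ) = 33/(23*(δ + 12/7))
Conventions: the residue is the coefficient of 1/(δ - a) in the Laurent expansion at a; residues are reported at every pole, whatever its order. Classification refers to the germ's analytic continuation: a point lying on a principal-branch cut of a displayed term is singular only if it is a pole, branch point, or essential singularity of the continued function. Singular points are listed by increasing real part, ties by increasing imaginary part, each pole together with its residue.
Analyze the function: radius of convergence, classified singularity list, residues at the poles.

Radius of convergence at 0: 12/7.
At -12/7: a pole of order 1; residue 33/23.

Denominator factor (δ + 12/7): pole of order 1 at -12/7, modulus 12/7.
The radius of convergence is the smallest modulus among the singular points: 12/7.
At the order-1 pole -12/7 set g(δ) = (δ - (-12/7))*f(δ) = 33/23.
Simple pole: residue = g(a) at a = -12/7, which is 33/23.


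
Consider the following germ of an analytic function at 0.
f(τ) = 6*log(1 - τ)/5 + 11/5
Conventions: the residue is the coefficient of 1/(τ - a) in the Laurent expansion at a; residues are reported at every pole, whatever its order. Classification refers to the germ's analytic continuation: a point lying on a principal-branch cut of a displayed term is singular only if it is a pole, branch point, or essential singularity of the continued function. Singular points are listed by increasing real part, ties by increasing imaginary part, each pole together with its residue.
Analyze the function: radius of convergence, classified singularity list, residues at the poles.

Radius of convergence at 0: 1.
At 1: a logarithmic branch point.

Branch term (6/5)*log(1 - τ/(1)): its argument vanishes at τ = 1, a logarithmic branch point, modulus 1.
The radius of convergence is the smallest modulus among the singular points: 1.


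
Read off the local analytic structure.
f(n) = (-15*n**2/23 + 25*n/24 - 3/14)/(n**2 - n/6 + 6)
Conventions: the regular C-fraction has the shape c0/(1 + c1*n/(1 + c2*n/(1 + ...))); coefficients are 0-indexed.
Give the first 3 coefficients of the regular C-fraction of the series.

Taylor coefficients (expand at 0): a_0 = -1/28, a_1 = 29/168, a_2 = -13625/139104.
c0 = a_0 = -1/28. Peel one level at a time: if S = 1 + c*n/S' with S'(0) = 1, then c is the n-coefficient of S and S' = c*n/(S - 1).
S_1 = c0/f = 1 + (29/6)*n + (102433/4968)*n^2 + ...; c1 = 29/6.
S_2 = c1*n/(S_1 - 1) = 1 + (-102433/24012)*n + ...; c2 = -102433/24012.

The regular C-fraction coefficients are [-1/28, 29/6, -102433/24012].


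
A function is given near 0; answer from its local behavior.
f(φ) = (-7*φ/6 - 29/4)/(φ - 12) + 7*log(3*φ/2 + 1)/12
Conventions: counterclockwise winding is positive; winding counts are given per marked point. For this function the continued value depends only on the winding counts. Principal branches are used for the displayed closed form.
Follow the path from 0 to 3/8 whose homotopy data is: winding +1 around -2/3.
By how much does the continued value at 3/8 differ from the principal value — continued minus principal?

Continued minus principal equals (7/6)*pi*i.

The rational part is single-valued and drops out of the difference; each branch term changes only by its own monodromy.
(7/12)*log(1 - φ/(-2/3)): each positive loop around -2/3 adds 2*pi*i to the log, so winding +1 contributes (7/12)*(1)*2*pi*i = (7/6)*pi*i.
Summing the contributions at φ = 3/8 gives (7/6)*pi*i.


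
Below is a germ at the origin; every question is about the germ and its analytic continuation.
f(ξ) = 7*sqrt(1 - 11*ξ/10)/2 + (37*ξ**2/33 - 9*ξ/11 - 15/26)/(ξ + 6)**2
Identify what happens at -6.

The denominator factor ξ + 6 vanishes at -6 and appears to the power 2; the numerator there equals 12783/286, nonzero, and no other factor vanishes.
The branch terms are analytic at this point.
Hence a pole whose order is the multiplicity, 2.

The point is a pole of order 2.


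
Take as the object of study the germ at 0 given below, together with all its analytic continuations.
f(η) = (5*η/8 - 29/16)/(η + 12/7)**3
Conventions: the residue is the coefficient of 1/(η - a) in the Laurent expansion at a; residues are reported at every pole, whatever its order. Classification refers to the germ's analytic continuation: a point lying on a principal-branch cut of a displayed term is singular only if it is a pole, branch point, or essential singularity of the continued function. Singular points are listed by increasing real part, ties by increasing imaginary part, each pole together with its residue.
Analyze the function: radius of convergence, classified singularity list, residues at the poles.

Denominator factor (η + 12/7)^3: pole of order 3 at -12/7, modulus 12/7.
The radius of convergence is the smallest modulus among the singular points: 12/7.
At the order-3 pole -12/7 set g(η) = (η - (-12/7))^3*f(η) = 5*η/8 - 29/16.
Order-3 pole: residue = g''(a)/2; g''(-12/7) = 0, so the residue is 0.

Radius of convergence at 0: 12/7.
At -12/7: a pole of order 3; residue 0.


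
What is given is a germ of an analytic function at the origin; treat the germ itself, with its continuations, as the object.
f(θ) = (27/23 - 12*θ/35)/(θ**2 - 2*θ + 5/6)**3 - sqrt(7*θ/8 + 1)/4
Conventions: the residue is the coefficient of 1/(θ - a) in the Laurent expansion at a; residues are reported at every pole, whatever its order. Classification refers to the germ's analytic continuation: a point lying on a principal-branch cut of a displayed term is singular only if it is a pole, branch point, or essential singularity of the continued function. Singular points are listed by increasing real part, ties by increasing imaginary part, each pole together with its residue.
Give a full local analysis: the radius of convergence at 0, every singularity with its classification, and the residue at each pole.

Denominator factor (θ**2 - 2*θ + 5/6)^3: discriminant 2/3, real irrational roots 1 + (1/6)*sqrt(6) and 1 - (1/6)*sqrt(6); poles of order 3, moduli 1 + (1/6)*sqrt(6) and 1 - (1/6)*sqrt(6).
Branch term (-1/4)*sqrt(1 - θ/(-8/7)): its argument vanishes at θ = -8/7, a square-root branch point, modulus 8/7.
The radius of convergence is the smallest modulus among the singular points: 1 - (1/6)*sqrt(6).
The branch term is analytic at 1 - (1/6)*sqrt(6) and contributes nothing to the residue; only the rational part matters.
The factor θ**2 - 2*θ + 5/6 splits as (θ - a)(θ - a') with a = 1 - (1/6)*sqrt(6), a' = 1 + (1/6)*sqrt(6). At the order-3 pole a set g(θ) = (θ - a)^3*(rational part) = [27/23 - 12*θ/35] / (θ - a')^3.
Order-3 pole: residue = g''(a)/2; g''(1 - (1/6)*sqrt(6)) = -(18063/1610)*sqrt(6), so the residue is -(18063/3220)*sqrt(6).
The branch term is analytic at 1 + (1/6)*sqrt(6) and contributes nothing to the residue; only the rational part matters.
The factor θ**2 - 2*θ + 5/6 splits as (θ - a)(θ - a') with a = 1 + (1/6)*sqrt(6), a' = 1 - (1/6)*sqrt(6). At the order-3 pole a set g(θ) = (θ - a)^3*(rational part) = [27/23 - 12*θ/35] / (θ - a')^3.
Order-3 pole: residue = g''(a)/2; g''(1 + (1/6)*sqrt(6)) = (18063/1610)*sqrt(6), so the residue is (18063/3220)*sqrt(6).
List the singular points by increasing real part (a conjugate pair: the negative imaginary part first).

Radius of convergence at 0: 1 - (1/6)*sqrt(6).
At -8/7: an algebraic (square-root) branch point.
At 1 - (1/6)*sqrt(6): a pole of order 3; residue -(18063/3220)*sqrt(6).
At 1 + (1/6)*sqrt(6): a pole of order 3; residue (18063/3220)*sqrt(6).


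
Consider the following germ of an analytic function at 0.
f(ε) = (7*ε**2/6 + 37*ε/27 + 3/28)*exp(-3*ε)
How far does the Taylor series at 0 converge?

The radius of convergence is infinite.

The factor exp(-3*ε) is entire and contributes no finite singular point.
The polynomial part has no poles.
No finite singular points: the Taylor series at 0 converges everywhere.


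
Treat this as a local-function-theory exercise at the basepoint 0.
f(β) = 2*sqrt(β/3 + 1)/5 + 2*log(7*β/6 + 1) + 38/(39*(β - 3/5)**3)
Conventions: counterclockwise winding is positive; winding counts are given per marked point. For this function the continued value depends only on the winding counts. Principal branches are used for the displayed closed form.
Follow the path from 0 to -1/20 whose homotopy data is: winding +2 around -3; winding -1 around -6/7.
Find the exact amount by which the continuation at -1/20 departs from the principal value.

Continued minus principal equals -(4)*pi*i.

The rational part is single-valued and drops out of the difference; each branch term changes only by its own monodromy.
(2)*log(1 - β/(-6/7)): each positive loop around -6/7 adds 2*pi*i to the log, so winding -1 contributes (2)*(-1)*2*pi*i = -(4)*pi*i.
(2/5)*sqrt(1 - β/(-3)): winding +2 is even, the square root returns to the same sheet, contribution 0.
Summing the contributions at β = -1/20 gives -(4)*pi*i.


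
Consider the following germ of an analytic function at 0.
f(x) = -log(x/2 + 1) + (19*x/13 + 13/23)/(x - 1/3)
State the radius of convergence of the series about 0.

The radius of convergence is 1/3.

Denominator factor (x - 1/3): pole of order 1 at 1/3, modulus 1/3.
Branch term (-1)*log(1 - x/(-2)): its argument vanishes at x = -2, a logarithmic branch point, modulus 2.
The radius of convergence is the smallest modulus among the singular points: 1/3.


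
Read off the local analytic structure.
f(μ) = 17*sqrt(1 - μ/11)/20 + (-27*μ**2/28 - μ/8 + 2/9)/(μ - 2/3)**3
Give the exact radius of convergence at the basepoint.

The radius of convergence is 2/3.

Denominator factor (μ - 2/3)^3: pole of order 3 at 2/3, modulus 2/3.
Branch term (17/20)*sqrt(1 - μ/(11)): its argument vanishes at μ = 11, a square-root branch point, modulus 11.
The radius of convergence is the smallest modulus among the singular points: 2/3.


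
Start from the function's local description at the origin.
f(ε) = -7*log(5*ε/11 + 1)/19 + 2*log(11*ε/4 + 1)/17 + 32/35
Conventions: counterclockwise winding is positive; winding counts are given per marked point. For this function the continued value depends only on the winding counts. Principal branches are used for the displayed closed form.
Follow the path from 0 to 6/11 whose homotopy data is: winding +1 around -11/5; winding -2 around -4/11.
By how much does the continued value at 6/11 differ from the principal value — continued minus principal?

Continued minus principal equals -(390/323)*pi*i.

The rational part is single-valued and drops out of the difference; each branch term changes only by its own monodromy.
(-7/19)*log(1 - ε/(-11/5)): each positive loop around -11/5 adds 2*pi*i to the log, so winding +1 contributes (-7/19)*(1)*2*pi*i = -(14/19)*pi*i.
(2/17)*log(1 - ε/(-4/11)): each positive loop around -4/11 adds 2*pi*i to the log, so winding -2 contributes (2/17)*(-2)*2*pi*i = -(8/17)*pi*i.
Summing the contributions at ε = 6/11 gives -(390/323)*pi*i.


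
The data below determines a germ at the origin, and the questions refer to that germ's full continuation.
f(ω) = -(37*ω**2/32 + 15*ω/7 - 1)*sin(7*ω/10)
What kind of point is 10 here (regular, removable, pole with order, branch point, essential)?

The point is a regular point.

There is no denominator, hence no pole anywhere.
The factor -sin(7*ω/10) is entire.
So the germ continues analytically to 10.


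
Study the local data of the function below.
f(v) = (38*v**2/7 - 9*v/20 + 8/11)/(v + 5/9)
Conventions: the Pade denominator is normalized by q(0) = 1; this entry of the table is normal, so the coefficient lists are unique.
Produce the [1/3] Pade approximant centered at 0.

The Pade approximant has numerator coefficients [72/55, 8250745897/4408746300]; denominator coefficients [1, 7634838703/1983935835, -110654632/44087463, -84097520320/2777510169].

Taylor coefficients needed (expand at 0): a_0 = 72/55, a_1 = -3483/1100, a_2 = 595629/38500, a_3 = -5360661/192500, a_4 = 48245949/962500.
Write the denominator as Q(v) = 1 + q1*v + q2*v^2 + q3*v^3. Requiring Q*f - P = O(v^5) with deg P <= 1 kills the coefficients of v^2..v^4 in Q*f:
  v^2: a_2 + q1*a_1 + q2*a_0 = 0, i.e. 595629/38500 + (-3483/1100)*q1 + (72/55)*q2 = 0.
  v^3: a_3 + q1*a_2 + q2*a_1 + q3*a_0 = 0, i.e. -5360661/192500 + (595629/38500)*q1 + (-3483/1100)*q2 + (72/55)*q3 = 0.
  v^4: a_4 + q1*a_3 + q2*a_2 + q3*a_1 = 0, i.e. 48245949/962500 + (-5360661/192500)*q1 + (595629/38500)*q2 + (-3483/1100)*q3 = 0.
Solving this linear system: q1 = 7634838703/1983935835, q2 = -110654632/44087463, q3 = -84097520320/2777510169.
The numerator is Q*f truncated at degree 1: P0 = a_0 = 72/55; P1 = a_1 + q1*a_0 = 8250745897/4408746300.


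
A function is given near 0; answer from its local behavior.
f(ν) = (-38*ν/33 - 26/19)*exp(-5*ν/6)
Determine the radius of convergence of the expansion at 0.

The factor exp(-5*ν/6) is entire and contributes no finite singular point.
The polynomial part has no poles.
No finite singular points: the Taylor series at 0 converges everywhere.

The radius of convergence is infinite.


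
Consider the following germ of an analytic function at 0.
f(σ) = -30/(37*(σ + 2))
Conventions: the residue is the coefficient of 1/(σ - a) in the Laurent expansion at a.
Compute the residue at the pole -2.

At the order-1 pole -2 set g(σ) = (σ - (-2))*f(σ) = -30/37.
Simple pole: residue = g(a) at a = -2, which is -30/37.

The residue is -30/37.


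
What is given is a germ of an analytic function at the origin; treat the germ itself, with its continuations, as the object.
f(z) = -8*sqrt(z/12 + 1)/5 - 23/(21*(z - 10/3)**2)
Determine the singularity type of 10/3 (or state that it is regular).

The denominator factor z - 10/3 vanishes at 10/3 and appears to the power 2; the numerator there equals -23/21, nonzero, and no other factor vanishes.
The branch terms are analytic at this point.
Hence a pole whose order is the multiplicity, 2.

The point is a pole of order 2.


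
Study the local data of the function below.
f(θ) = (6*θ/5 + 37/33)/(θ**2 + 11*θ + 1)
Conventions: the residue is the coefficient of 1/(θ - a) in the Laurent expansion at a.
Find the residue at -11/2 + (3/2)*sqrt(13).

The factor θ**2 + 11*θ + 1 splits as (θ - a)(θ - a') with a = -11/2 + (3/2)*sqrt(13), a' = -11/2 - (3/2)*sqrt(13). At the order-1 pole a set g(θ) = (θ - a)*f(θ) = [6*θ/5 + 37/33] / (θ - a').
Simple pole: residue = g(a) at a = -11/2 + (3/2)*sqrt(13), which is 3/5 - (904/6435)*sqrt(13).

The residue is 3/5 - (904/6435)*sqrt(13).
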